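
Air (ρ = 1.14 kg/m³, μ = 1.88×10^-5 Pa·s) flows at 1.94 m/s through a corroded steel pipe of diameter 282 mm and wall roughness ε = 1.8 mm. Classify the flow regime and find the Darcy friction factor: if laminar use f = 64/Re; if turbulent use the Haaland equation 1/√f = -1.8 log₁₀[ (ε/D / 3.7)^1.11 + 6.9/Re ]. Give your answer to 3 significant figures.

f ≈ 0.0349

Re = ρVD/μ = 1.14·1.94·0.282/1.88e-05 = 3.317e+04.
Re > 4000 → turbulent. ε/D = 0.0018/0.282 = 0.00638; Haaland: 1/√f = -1.8 log₁₀[0.000857 + 0.000208] = 5.351, so f = 0.03493.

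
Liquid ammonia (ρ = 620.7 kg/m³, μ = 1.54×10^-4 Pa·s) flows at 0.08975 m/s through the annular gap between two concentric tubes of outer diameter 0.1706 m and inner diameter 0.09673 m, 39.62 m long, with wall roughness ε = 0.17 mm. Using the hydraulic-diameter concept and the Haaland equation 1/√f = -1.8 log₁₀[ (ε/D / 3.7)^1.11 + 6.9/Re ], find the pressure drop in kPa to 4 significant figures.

ΔP ≈ 0.03865 kPa

Hydraulic diameter D_h = 4A/P = D_o - D_i = 0.1706 - 0.09673 = 0.07387 m.
Re = ρVD_h/μ = 620.7·0.08975·0.07387/0.000154 = 2.672e+04.
ε/D_h = 0.00017/0.07387 = 0.0023; Haaland gives 1/√f = -1.8 log₁₀[0.000276+0.000258] = 5.89, so f = 0.02883.
ΔP = f(L/D_h)(ρV²/2) = 0.02883·39.62/0.07387·2.5 = 38.65 Pa.
ΔP = 0.03865 kPa.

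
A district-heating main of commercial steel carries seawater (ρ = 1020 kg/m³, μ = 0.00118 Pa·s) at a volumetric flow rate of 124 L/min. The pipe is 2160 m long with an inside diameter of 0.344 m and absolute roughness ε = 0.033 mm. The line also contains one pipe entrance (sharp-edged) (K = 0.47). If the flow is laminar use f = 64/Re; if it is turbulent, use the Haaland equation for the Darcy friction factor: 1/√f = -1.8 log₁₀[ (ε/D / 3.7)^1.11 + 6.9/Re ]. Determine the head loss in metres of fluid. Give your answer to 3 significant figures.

h_f ≈ 0.00552 m

Q = 124 L/min = 124/60000 = 0.002067 m³/s.
Cross-sectional area A = πD²/4 = π(0.344)²/4 = 0.09294 m²; mean velocity V = Q/A = 0.002067/0.09294 = 0.02224 m/s.
Reynolds number Re = ρVD/μ = 1020 · 0.02224 · 0.344 / 0.00118 = 6612.
Re > 4000 → turbulent. Relative roughness ε/D = 3.3e-05/0.344 = 9.59e-05. Haaland: 1/√f = -1.8 log₁₀[(9.59e-05/3.7)^1.11 + 6.9/6612] = -1.8 log₁₀[8.11e-06 + 0.00104] = 5.361, so f = 0.0348.
Total minor-loss coefficient ΣK = 1·0.47 = 0.47.
ΔP = [f·L/D + ΣK]·(ρV²/2) = [0.0348·2160/0.344 + 0.47]·(1020·0.02224²/2) = [218.5 + 0.47]·0.2522 = 55.22 Pa.
Head loss h_f = ΔP/(ρg) = 55.22/(1020·9.81) = 0.00552 m.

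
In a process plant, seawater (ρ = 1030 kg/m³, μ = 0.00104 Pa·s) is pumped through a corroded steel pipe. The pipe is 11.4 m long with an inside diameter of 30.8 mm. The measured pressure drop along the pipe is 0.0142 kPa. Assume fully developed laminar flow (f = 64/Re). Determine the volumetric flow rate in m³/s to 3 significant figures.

For laminar flow, f = 64/Re with Re = ρVD/μ, so Darcy-Weisbach reduces to ΔP = 32μLV/D². Solving for V: V = ΔP·D²/(32μL) = 14.2·(0.0308)²/(32·0.00104·11.4) = 0.03551 m/s.
Check: Re = ρVD/μ = 1030·0.03551·0.0308/0.00104 = 1083 < 2300, so the laminar assumption holds.
Q = V·A = 0.03551·(π/4·0.0308²) = 2.645e-05 m³/s = 2.65×10^-5 m³/s.

Q ≈ 2.65×10^-5 m³/s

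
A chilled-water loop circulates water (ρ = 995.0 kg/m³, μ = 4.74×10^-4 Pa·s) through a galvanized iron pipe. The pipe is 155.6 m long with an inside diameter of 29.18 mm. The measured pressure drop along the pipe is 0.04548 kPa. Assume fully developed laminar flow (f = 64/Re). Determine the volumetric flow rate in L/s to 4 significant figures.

Q ≈ 0.01097 L/s

For laminar flow, f = 64/Re with Re = ρVD/μ, so Darcy-Weisbach reduces to ΔP = 32μLV/D². Solving for V: V = ΔP·D²/(32μL) = 45.48·(0.02918)²/(32·0.000474·155.6) = 0.01641 m/s.
Check: Re = ρVD/μ = 995·0.01641·0.02918/0.000474 = 1005 < 2300, so the laminar assumption holds.
Q = V·A = 0.01641·(π/4·0.02918²) = 1.097e-05 m³/s = 0.01097 L/s.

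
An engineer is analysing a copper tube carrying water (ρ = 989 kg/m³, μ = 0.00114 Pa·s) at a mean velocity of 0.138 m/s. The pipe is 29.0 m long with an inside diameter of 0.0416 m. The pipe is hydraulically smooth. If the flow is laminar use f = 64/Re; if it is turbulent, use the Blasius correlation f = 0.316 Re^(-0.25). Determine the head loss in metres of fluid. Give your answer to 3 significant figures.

h_f ≈ 0.0255 m

Reynolds number Re = ρVD/μ = 989 · 0.138 · 0.0416 / 0.00114 = 4980.
Re > 4000 → turbulent. Smooth-pipe (Blasius): f = 0.316 Re^(-0.25) = 0.316/(4980)^0.25 = 0.03762.
Darcy-Weisbach: ΔP = f(L/D)(ρV²/2) = 0.03762·(29/0.0416)·(989·0.138²/2) = 0.03762·697.1·9.417 = 246.9 Pa.
Head loss h_f = ΔP/(ρg) = 246.9/(989·9.81) = 0.0255 m.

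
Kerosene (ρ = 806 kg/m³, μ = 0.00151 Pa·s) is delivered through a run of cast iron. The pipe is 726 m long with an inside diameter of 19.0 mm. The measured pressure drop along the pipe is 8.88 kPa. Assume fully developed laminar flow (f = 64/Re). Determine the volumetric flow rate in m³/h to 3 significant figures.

For laminar flow, f = 64/Re with Re = ρVD/μ, so Darcy-Weisbach reduces to ΔP = 32μLV/D². Solving for V: V = ΔP·D²/(32μL) = 8880·(0.019)²/(32·0.00151·726) = 0.09138 m/s.
Check: Re = ρVD/μ = 806·0.09138·0.019/0.00151 = 926.8 < 2300, so the laminar assumption holds.
Q = V·A = 0.09138·(π/4·0.019²) = 2.591e-05 m³/s = 0.0933 m³/h.

Q ≈ 0.0933 m³/h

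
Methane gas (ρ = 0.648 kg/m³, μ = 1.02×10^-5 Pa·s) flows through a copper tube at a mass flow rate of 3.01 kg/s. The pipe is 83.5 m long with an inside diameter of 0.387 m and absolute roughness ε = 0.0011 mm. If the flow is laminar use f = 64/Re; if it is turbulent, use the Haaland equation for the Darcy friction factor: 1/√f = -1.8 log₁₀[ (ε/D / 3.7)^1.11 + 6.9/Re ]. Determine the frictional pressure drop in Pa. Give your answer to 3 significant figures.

ΔP ≈ 1270 Pa

A = πD²/4 = π(0.387)²/4 = 0.1176 m²; mean velocity V = ṁ/(ρA) = 3.01/(0.648 · 0.1176) = 39.49 m/s.
Reynolds number Re = ρVD/μ = 0.648 · 39.49 · 0.387 / 1.02e-05 = 9.709e+05.
Re > 4000 → turbulent. Relative roughness ε/D = 1.1e-06/0.387 = 2.84e-06. Haaland: 1/√f = -1.8 log₁₀[(2.84e-06/3.7)^1.11 + 6.9/9.709e+05] = -1.8 log₁₀[1.63e-07 + 7.11e-06] = 9.249, so f = 0.01169.
Darcy-Weisbach: ΔP = f(L/D)(ρV²/2) = 0.01169·(83.5/0.387)·(0.648·39.49²/2) = 0.01169·215.8·505.2 = 1274 Pa.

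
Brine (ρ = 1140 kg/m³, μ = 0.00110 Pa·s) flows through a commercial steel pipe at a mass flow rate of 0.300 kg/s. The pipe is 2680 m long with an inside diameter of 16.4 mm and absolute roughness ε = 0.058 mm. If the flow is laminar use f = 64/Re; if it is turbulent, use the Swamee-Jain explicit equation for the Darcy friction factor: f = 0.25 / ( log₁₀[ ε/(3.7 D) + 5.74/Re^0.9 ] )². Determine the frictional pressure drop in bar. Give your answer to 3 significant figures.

ΔP ≈ 47.0 bar

A = πD²/4 = π(0.0164)²/4 = 0.0002112 m²; mean velocity V = ṁ/(ρA) = 0.3/(1140 · 0.0002112) = 1.246 m/s.
Reynolds number Re = ρVD/μ = 1140 · 1.246 · 0.0164 / 0.0011 = 2.117e+04.
Re > 4000 → turbulent. Relative roughness ε/D = 5.8e-05/0.0164 = 0.00354. Swamee-Jain: f = 0.25/(log₁₀[0.00354/3.7 + 5.74/2.117e+04^0.9])² = 0.25/(log₁₀[0.000956 + 0.000734])² = 0.25/(-2.772)² = 0.03253.
Darcy-Weisbach: ΔP = f(L/D)(ρV²/2) = 0.03253·(2680/0.0164)·(1140·1.246²/2) = 0.03253·1.634e+05·884.6 = 4.703e+06 Pa.
ΔP = 4.703e+06 Pa = 47.0 bar.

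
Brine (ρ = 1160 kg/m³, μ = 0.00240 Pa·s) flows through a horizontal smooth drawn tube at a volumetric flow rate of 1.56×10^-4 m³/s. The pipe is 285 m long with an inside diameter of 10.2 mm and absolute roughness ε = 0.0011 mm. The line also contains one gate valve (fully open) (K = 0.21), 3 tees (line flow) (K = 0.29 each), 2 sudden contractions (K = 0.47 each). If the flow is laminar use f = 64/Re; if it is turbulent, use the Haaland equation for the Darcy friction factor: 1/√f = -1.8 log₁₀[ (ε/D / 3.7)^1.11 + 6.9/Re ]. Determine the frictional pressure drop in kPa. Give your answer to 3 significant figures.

ΔP ≈ 1870 kPa

Cross-sectional area A = πD²/4 = π(0.0102)²/4 = 8.171e-05 m²; mean velocity V = Q/A = 0.000156/8.171e-05 = 1.909 m/s.
Reynolds number Re = ρVD/μ = 1160 · 1.909 · 0.0102 / 0.0024 = 9412.
Re > 4000 → turbulent. Relative roughness ε/D = 1.1e-06/0.0102 = 0.000108. Haaland: 1/√f = -1.8 log₁₀[(0.000108/3.7)^1.11 + 6.9/9412] = -1.8 log₁₀[9.24e-06 + 0.000733] = 5.633, so f = 0.03152.
Total minor-loss coefficient ΣK = 1·0.21 + 3·0.29 + 2·0.47 = 2.02.
ΔP = [f·L/D + ΣK]·(ρV²/2) = [0.03152·285/0.0102 + 2.02]·(1160·1.909²/2) = [880.6 + 2.02]·2114 = 1.866e+06 Pa.
ΔP = 1.866e+06 Pa = 1870 kPa.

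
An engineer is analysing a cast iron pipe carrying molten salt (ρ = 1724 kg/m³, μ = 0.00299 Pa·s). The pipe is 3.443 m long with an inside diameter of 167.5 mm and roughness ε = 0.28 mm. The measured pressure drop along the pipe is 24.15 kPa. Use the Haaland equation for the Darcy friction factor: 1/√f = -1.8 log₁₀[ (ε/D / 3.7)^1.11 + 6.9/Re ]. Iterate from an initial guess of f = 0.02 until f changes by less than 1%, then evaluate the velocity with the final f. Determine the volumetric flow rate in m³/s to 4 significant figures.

Rearranging Darcy-Weisbach: V = √(2·ΔP·D/(f·L·ρ)). With ε/D = 0.00028/0.1675 = 0.00167, iterate starting from f = 0.02:
  f = 0.02 → V = √(2·2.415e+04·0.1675/(0.02·3.443·1724)) = 8.255 m/s; Re = ρVD/μ = 7.973e+05; f → 0.02262
  f = 0.02262 → V = 7.763 m/s; Re = 7.497e+05; f → 0.02263
Converged (Δf/f < 1%). With the final f = 0.02263: V = √(2·2.415e+04·0.1675/(0.02263·3.443·1724)) = 7.76 m/s.
Q = V·A = 7.76·(π/4·0.1675²) = 0.171 m³/s = 0.1710 m³/s.

Q ≈ 0.1710 m³/s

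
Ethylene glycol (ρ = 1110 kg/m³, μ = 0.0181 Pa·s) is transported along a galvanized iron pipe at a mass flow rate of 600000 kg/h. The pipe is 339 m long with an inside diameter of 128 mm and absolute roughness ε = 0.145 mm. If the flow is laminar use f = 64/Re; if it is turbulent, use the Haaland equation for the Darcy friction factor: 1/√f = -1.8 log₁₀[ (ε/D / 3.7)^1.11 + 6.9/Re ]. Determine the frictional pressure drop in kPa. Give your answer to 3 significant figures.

ΔP ≈ 4520 kPa

ṁ = 600000 kg/h = 600000/3600 = 166.7 kg/s.
A = πD²/4 = π(0.128)²/4 = 0.01287 m²; mean velocity V = ṁ/(ρA) = 166.7/(1110 · 0.01287) = 11.67 m/s.
Reynolds number Re = ρVD/μ = 1110 · 11.67 · 0.128 / 0.0181 = 9.159e+04.
Re > 4000 → turbulent. Relative roughness ε/D = 0.000145/0.128 = 0.00113. Haaland: 1/√f = -1.8 log₁₀[(0.00113/3.7)^1.11 + 6.9/9.159e+04] = -1.8 log₁₀[0.000126 + 7.53e-05] = 6.654, so f = 0.02259.
Darcy-Weisbach: ΔP = f(L/D)(ρV²/2) = 0.02259·(339/0.128)·(1110·11.67²/2) = 0.02259·2648·7.557e+04 = 4.52e+06 Pa.
ΔP = 4.52e+06 Pa = 4520 kPa.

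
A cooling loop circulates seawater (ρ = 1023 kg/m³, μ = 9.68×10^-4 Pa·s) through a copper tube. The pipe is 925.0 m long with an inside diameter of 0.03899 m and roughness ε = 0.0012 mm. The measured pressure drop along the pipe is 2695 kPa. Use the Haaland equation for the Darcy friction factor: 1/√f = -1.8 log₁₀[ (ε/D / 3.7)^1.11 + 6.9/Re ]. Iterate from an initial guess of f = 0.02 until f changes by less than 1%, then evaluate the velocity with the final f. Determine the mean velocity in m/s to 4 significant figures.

V ≈ 3.663 m/s

Rearranging Darcy-Weisbach: V = √(2·ΔP·D/(f·L·ρ)). With ε/D = 1.2e-06/0.03899 = 3.08e-05, iterate starting from f = 0.02:
  f = 0.02 → V = √(2·2.695e+06·0.03899/(0.02·925·1023)) = 3.332 m/s; Re = ρVD/μ = 1.373e+05; f → 0.01685
  f = 0.01685 → V = 3.63 m/s; Re = 1.496e+05; f → 0.01658
  f = 0.01658 → V = 3.66 m/s; Re = 1.508e+05; f → 0.01655
Converged (Δf/f < 1%). With the final f = 0.01655: V = √(2·2.695e+06·0.03899/(0.01655·925·1023)) = 3.663 m/s.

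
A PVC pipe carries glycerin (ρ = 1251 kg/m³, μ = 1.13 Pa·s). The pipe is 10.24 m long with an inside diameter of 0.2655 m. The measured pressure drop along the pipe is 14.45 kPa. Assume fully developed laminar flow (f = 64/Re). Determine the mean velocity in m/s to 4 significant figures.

For laminar flow, f = 64/Re with Re = ρVD/μ, so Darcy-Weisbach reduces to ΔP = 32μLV/D². Solving for V: V = ΔP·D²/(32μL) = 1.445e+04·(0.2655)²/(32·1.13·10.24) = 2.751 m/s.
Check: Re = ρVD/μ = 1251·2.751·0.2655/1.13 = 808.6 < 2300, so the laminar assumption holds.

V ≈ 2.751 m/s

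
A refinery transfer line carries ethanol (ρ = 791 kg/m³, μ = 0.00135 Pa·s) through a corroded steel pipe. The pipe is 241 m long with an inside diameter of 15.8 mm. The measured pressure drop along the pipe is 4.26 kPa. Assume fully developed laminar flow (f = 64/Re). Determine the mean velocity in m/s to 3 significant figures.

For laminar flow, f = 64/Re with Re = ρVD/μ, so Darcy-Weisbach reduces to ΔP = 32μLV/D². Solving for V: V = ΔP·D²/(32μL) = 4260·(0.0158)²/(32·0.00135·241) = 0.1021 m/s.
Check: Re = ρVD/μ = 791·0.1021·0.0158/0.00135 = 945.6 < 2300, so the laminar assumption holds.

V ≈ 0.102 m/s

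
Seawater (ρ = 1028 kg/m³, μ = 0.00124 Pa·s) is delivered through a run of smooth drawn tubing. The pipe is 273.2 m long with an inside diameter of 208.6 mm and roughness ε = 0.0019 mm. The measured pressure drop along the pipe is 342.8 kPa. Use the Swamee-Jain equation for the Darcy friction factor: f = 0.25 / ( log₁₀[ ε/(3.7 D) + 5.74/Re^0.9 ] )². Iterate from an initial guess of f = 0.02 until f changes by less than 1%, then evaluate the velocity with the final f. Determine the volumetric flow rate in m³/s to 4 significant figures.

Q ≈ 0.2265 m³/s

Rearranging Darcy-Weisbach: V = √(2·ΔP·D/(f·L·ρ)). With ε/D = 1.9e-06/0.2086 = 9.11e-06, iterate starting from f = 0.02:
  f = 0.02 → V = √(2·3.428e+05·0.2086/(0.02·273.2·1028)) = 5.046 m/s; Re = ρVD/μ = 8.726e+05; f → 0.01208
  f = 0.01208 → V = 6.491 m/s; Re = 1.123e+06; f → 0.01163
  f = 0.01163 → V = 6.618 m/s; Re = 1.145e+06; f → 0.01159
Converged (Δf/f < 1%). With the final f = 0.01159: V = √(2·3.428e+05·0.2086/(0.01159·273.2·1028)) = 6.628 m/s.
Q = V·A = 6.628·(π/4·0.2086²) = 0.2265 m³/s = 0.2265 m³/s.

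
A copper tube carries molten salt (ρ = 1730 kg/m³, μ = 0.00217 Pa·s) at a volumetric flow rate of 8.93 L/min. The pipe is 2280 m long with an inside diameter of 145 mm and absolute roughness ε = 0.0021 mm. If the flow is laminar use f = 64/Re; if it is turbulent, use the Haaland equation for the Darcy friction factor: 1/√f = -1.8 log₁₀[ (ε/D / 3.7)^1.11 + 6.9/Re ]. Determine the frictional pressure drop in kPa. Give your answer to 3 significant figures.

Q = 8.93 L/min = 8.93/60000 = 0.0001488 m³/s.
Cross-sectional area A = πD²/4 = π(0.145)²/4 = 0.01651 m²; mean velocity V = Q/A = 0.0001488/0.01651 = 0.009013 m/s.
Reynolds number Re = ρVD/μ = 1730 · 0.009013 · 0.145 / 0.00217 = 1042.
Re < 2300 → laminar flow, so f = 64/Re = 64/1042 = 0.06143 (the turbulent correlation is not needed).
Darcy-Weisbach: ΔP = f(L/D)(ρV²/2) = 0.06143·(2280/0.145)·(1730·0.009013²/2) = 0.06143·1.572e+04·0.07027 = 67.87 Pa.
ΔP = 67.87 Pa = 0.0679 kPa.

ΔP ≈ 0.0679 kPa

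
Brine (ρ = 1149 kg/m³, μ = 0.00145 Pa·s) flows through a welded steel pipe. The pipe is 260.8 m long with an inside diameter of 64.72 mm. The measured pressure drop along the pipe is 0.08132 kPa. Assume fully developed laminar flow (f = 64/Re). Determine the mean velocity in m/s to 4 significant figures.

For laminar flow, f = 64/Re with Re = ρVD/μ, so Darcy-Weisbach reduces to ΔP = 32μLV/D². Solving for V: V = ΔP·D²/(32μL) = 81.32·(0.06472)²/(32·0.00145·260.8) = 0.02815 m/s.
Check: Re = ρVD/μ = 1149·0.02815·0.06472/0.00145 = 1444 < 2300, so the laminar assumption holds.

V ≈ 0.02815 m/s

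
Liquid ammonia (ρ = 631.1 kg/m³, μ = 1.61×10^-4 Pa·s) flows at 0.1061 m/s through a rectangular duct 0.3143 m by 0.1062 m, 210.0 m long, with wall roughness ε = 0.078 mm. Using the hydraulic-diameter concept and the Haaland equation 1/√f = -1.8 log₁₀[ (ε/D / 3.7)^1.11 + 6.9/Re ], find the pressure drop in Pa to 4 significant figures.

Hydraulic diameter D_h = 4A/P = 4·(0.3143·0.1062)/(2·(0.3143+0.1062)) = 0.1335/0.841 = 0.1588 m.
Re = ρVD_h/μ = 631.1·0.1061·0.1588/0.000161 = 6.603e+04.
ε/D_h = 7.8e-05/0.1588 = 0.000491; Haaland gives 1/√f = -1.8 log₁₀[4.97e-05+0.000105] = 6.861, so f = 0.02124.
ΔP = f(L/D_h)(ρV²/2) = 0.02124·210/0.1588·3.552 = 99.81 Pa.

ΔP ≈ 99.81 Pa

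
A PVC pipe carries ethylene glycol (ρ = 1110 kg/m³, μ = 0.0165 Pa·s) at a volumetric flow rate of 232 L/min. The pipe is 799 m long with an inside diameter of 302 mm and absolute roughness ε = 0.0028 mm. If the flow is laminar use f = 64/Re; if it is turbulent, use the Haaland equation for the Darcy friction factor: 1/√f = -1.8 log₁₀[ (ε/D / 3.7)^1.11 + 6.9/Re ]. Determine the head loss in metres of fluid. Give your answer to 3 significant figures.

h_f ≈ 0.0229 m

Q = 232 L/min = 232/60000 = 0.003867 m³/s.
Cross-sectional area A = πD²/4 = π(0.302)²/4 = 0.07163 m²; mean velocity V = Q/A = 0.003867/0.07163 = 0.05398 m/s.
Reynolds number Re = ρVD/μ = 1110 · 0.05398 · 0.302 / 0.0165 = 1097.
Re < 2300 → laminar flow, so f = 64/Re = 64/1097 = 0.05836 (the turbulent correlation is not needed).
Darcy-Weisbach: ΔP = f(L/D)(ρV²/2) = 0.05836·(799/0.302)·(1110·0.05398²/2) = 0.05836·2646·1.617 = 249.7 Pa.
Head loss h_f = ΔP/(ρg) = 249.7/(1110·9.81) = 0.0229 m.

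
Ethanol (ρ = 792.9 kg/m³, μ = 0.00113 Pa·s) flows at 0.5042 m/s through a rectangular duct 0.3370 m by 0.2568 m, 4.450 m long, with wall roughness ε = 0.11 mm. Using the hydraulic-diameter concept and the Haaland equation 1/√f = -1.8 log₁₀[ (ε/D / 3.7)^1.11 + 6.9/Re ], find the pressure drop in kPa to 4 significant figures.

Hydraulic diameter D_h = 4A/P = 4·(0.337·0.2568)/(2·(0.337+0.2568)) = 0.3462/1.188 = 0.2915 m.
Re = ρVD_h/μ = 792.9·0.5042·0.2915/0.00113 = 1.031e+05.
ε/D_h = 0.00011/0.2915 = 0.000377; Haaland gives 1/√f = -1.8 log₁₀[3.71e-05+6.69e-05] = 7.169, so f = 0.01946.
ΔP = f(L/D_h)(ρV²/2) = 0.01946·4.45/0.2915·100.8 = 29.94 Pa.
ΔP = 0.02994 kPa.

ΔP ≈ 0.02994 kPa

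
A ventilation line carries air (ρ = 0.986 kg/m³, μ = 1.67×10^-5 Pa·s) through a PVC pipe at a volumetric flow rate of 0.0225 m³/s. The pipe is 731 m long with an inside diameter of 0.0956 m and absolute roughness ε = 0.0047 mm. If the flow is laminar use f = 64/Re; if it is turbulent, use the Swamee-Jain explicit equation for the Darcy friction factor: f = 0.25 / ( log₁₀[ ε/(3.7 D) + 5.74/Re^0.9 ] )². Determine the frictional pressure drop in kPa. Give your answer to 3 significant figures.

ΔP ≈ 0.991 kPa

Cross-sectional area A = πD²/4 = π(0.0956)²/4 = 0.007178 m²; mean velocity V = Q/A = 0.0225/0.007178 = 3.135 m/s.
Reynolds number Re = ρVD/μ = 0.986 · 3.135 · 0.0956 / 1.67e-05 = 1.769e+04.
Re > 4000 → turbulent. Relative roughness ε/D = 4.7e-06/0.0956 = 4.92e-05. Swamee-Jain: f = 0.25/(log₁₀[4.92e-05/3.7 + 5.74/1.769e+04^0.9])² = 0.25/(log₁₀[1.33e-05 + 0.000863])² = 0.25/(-3.057)² = 0.02674.
Darcy-Weisbach: ΔP = f(L/D)(ρV²/2) = 0.02674·(731/0.0956)·(0.986·3.135²/2) = 0.02674·7646·4.844 = 990.6 Pa.
ΔP = 990.6 Pa = 0.991 kPa.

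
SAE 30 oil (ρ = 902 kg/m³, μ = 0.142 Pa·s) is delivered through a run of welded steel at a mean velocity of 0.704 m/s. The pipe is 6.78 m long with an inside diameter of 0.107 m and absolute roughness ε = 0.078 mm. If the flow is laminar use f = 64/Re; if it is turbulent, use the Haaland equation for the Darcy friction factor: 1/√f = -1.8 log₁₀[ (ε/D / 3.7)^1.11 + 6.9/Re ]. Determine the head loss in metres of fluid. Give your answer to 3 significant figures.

h_f ≈ 0.214 m

Reynolds number Re = ρVD/μ = 902 · 0.704 · 0.107 / 0.142 = 478.5.
Re < 2300 → laminar flow, so f = 64/Re = 64/478.5 = 0.1338 (the turbulent correlation is not needed).
Darcy-Weisbach: ΔP = f(L/D)(ρV²/2) = 0.1338·(6.78/0.107)·(902·0.704²/2) = 0.1338·63.36·223.5 = 1894 Pa.
Head loss h_f = ΔP/(ρg) = 1894/(902·9.81) = 0.214 m.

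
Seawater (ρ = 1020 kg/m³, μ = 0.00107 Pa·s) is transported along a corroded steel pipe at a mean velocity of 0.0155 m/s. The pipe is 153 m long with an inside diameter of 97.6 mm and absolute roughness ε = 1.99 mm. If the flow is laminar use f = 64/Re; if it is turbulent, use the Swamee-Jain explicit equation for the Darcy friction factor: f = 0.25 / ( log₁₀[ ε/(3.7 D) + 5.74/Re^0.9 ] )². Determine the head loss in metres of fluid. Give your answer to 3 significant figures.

h_f ≈ 8.52×10^-4 m

Reynolds number Re = ρVD/μ = 1020 · 0.0155 · 0.0976 / 0.00107 = 1442.
Re < 2300 → laminar flow, so f = 64/Re = 64/1442 = 0.04438 (the turbulent correlation is not needed).
Darcy-Weisbach: ΔP = f(L/D)(ρV²/2) = 0.04438·(153/0.0976)·(1020·0.0155²/2) = 0.04438·1568·0.1225 = 8.524 Pa.
Head loss h_f = ΔP/(ρg) = 8.524/(1020·9.81) = 8.52×10^-4 m.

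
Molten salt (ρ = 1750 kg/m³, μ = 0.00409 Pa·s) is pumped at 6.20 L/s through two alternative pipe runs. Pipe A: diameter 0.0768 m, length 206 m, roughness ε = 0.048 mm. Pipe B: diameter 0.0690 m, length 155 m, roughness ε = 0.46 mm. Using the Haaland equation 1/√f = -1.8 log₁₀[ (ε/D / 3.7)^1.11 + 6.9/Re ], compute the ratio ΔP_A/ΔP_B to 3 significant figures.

ΔP_A/ΔP_B ≈ 0.518

Pipe A: V = Q/A = 0.0062/0.004632 = 1.338 m/s; Re = 4.398e+04; ε/D = 0.000625; Haaland → f = 0.02312; ΔP_A = f(L/D)(ρV²/2) = 9.719e+04 Pa.
Pipe B: V = Q/A = 0.0062/0.003739 = 1.658 m/s; Re = 4.895e+04; ε/D = 0.00667; Haaland → f = 0.03469; ΔP_B = f(L/D)(ρV²/2) = 1.874e+05 Pa.
ΔP_A/ΔP_B = 9.719e+04/1.874e+05 = 0.518.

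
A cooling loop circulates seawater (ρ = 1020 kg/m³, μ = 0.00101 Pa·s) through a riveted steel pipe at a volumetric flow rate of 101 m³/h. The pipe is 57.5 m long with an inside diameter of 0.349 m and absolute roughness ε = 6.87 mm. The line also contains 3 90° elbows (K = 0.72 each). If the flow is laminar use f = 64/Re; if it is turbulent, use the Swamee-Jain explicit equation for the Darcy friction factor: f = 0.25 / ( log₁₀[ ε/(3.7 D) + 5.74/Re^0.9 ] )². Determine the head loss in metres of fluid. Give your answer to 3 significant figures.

Q = 101 m³/h = 101/3600 = 0.02806 m³/s.
Cross-sectional area A = πD²/4 = π(0.349)²/4 = 0.09566 m²; mean velocity V = Q/A = 0.02806/0.09566 = 0.2933 m/s.
Reynolds number Re = ρVD/μ = 1020 · 0.2933 · 0.349 / 0.00101 = 1.034e+05.
Re > 4000 → turbulent. Relative roughness ε/D = 0.00687/0.349 = 0.0197. Swamee-Jain: f = 0.25/(log₁₀[0.0197/3.7 + 5.74/1.034e+05^0.9])² = 0.25/(log₁₀[0.00532 + 0.000176])² = 0.25/(-2.26)² = 0.04895.
Total minor-loss coefficient ΣK = 3·0.72 = 2.16.
ΔP = [f·L/D + ΣK]·(ρV²/2) = [0.04895·57.5/0.349 + 2.16]·(1020·0.2933²/2) = [8.065 + 2.16]·43.87 = 448.5 Pa.
Head loss h_f = ΔP/(ρg) = 448.5/(1020·9.81) = 0.0448 m.

h_f ≈ 0.0448 m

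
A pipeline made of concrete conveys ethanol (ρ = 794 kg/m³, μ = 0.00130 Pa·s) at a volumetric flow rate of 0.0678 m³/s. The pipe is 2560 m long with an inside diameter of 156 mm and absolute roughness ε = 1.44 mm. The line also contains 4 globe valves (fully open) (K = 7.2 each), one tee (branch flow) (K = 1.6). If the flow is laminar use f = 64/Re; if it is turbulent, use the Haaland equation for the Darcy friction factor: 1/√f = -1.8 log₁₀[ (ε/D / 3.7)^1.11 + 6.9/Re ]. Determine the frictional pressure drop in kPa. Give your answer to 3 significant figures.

Cross-sectional area A = πD²/4 = π(0.156)²/4 = 0.01911 m²; mean velocity V = Q/A = 0.0678/0.01911 = 3.547 m/s.
Reynolds number Re = ρVD/μ = 794 · 3.547 · 0.156 / 0.0013 = 3.38e+05.
Re > 4000 → turbulent. Relative roughness ε/D = 0.00144/0.156 = 0.00923. Haaland: 1/√f = -1.8 log₁₀[(0.00923/3.7)^1.11 + 6.9/3.38e+05] = -1.8 log₁₀[0.00129 + 2.04e-05] = 5.188, so f = 0.03715.
Total minor-loss coefficient ΣK = 4·7.2 + 1·1.6 = 30.4.
ΔP = [f·L/D + ΣK]·(ρV²/2) = [0.03715·2560/0.156 + 30.4]·(794·3.547²/2) = [609.6 + 30.4]·4995 = 3.197e+06 Pa.
ΔP = 3.197e+06 Pa = 3200 kPa.

ΔP ≈ 3200 kPa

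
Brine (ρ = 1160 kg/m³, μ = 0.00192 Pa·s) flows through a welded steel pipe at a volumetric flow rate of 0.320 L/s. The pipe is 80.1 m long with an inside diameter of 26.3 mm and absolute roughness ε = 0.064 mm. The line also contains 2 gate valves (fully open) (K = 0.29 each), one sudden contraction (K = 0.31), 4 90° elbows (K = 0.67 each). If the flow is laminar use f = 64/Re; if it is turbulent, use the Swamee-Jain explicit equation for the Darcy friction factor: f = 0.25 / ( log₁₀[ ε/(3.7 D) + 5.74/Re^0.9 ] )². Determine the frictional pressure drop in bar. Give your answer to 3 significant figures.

Q = 0.320 L/s = 0.320/1000 = 0.00032 m³/s.
Cross-sectional area A = πD²/4 = π(0.0263)²/4 = 0.0005433 m²; mean velocity V = Q/A = 0.00032/0.0005433 = 0.589 m/s.
Reynolds number Re = ρVD/μ = 1160 · 0.589 · 0.0263 / 0.00192 = 9360.
Re > 4000 → turbulent. Relative roughness ε/D = 6.4e-05/0.0263 = 0.00243. Swamee-Jain: f = 0.25/(log₁₀[0.00243/3.7 + 5.74/9360^0.9])² = 0.25/(log₁₀[0.000658 + 0.00153])² = 0.25/(-2.66)² = 0.03533.
Total minor-loss coefficient ΣK = 2·0.29 + 1·0.31 + 4·0.67 = 3.57.
ΔP = [f·L/D + ΣK]·(ρV²/2) = [0.03533·80.1/0.0263 + 3.57]·(1160·0.589²/2) = [107.6 + 3.57]·201.2 = 2.238e+04 Pa.
ΔP = 2.238e+04 Pa = 0.224 bar.

ΔP ≈ 0.224 bar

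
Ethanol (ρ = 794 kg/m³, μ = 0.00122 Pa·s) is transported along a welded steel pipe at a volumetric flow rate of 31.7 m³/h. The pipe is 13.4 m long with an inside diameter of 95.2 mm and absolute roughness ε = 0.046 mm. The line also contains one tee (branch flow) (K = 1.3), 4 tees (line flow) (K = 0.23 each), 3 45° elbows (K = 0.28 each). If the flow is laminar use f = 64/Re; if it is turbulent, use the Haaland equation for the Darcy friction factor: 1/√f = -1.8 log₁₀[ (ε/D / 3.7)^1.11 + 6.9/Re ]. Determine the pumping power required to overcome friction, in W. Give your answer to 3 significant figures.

Q = 31.7 m³/h = 31.7/3600 = 0.008806 m³/s.
Cross-sectional area A = πD²/4 = π(0.0952)²/4 = 0.007118 m²; mean velocity V = Q/A = 0.008806/0.007118 = 1.237 m/s.
Reynolds number Re = ρVD/μ = 794 · 1.237 · 0.0952 / 0.00122 = 7.665e+04.
Re > 4000 → turbulent. Relative roughness ε/D = 4.6e-05/0.0952 = 0.000483. Haaland: 1/√f = -1.8 log₁₀[(0.000483/3.7)^1.11 + 6.9/7.665e+04] = -1.8 log₁₀[4.88e-05 + 9e-05] = 6.943, so f = 0.02074.
Total minor-loss coefficient ΣK = 1·1.3 + 4·0.23 + 3·0.28 = 3.06.
ΔP = [f·L/D + ΣK]·(ρV²/2) = [0.02074·13.4/0.0952 + 3.06]·(794·1.237²/2) = [2.92 + 3.06]·607.5 = 3633 Pa.
Pumping power P = QΔP = 0.008806·3633 = 31.99 W = 32.0 W.

P ≈ 32.0 W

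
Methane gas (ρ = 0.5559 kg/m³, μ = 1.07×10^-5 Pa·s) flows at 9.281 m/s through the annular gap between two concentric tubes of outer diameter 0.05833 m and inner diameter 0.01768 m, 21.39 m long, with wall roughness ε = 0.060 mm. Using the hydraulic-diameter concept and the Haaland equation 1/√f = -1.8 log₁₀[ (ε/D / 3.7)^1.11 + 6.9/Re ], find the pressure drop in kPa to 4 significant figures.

Hydraulic diameter D_h = 4A/P = D_o - D_i = 0.05833 - 0.01768 = 0.04065 m.
Re = ρVD_h/μ = 0.5559·9.281·0.04065/1.07e-05 = 1.96e+04.
ε/D_h = 6e-05/0.04065 = 0.00148; Haaland gives 1/√f = -1.8 log₁₀[0.000169+0.000352] = 5.91, so f = 0.02863.
ΔP = f(L/D_h)(ρV²/2) = 0.02863·21.39/0.04065·23.94 = 360.7 Pa.
ΔP = 0.3607 kPa.

ΔP ≈ 0.3607 kPa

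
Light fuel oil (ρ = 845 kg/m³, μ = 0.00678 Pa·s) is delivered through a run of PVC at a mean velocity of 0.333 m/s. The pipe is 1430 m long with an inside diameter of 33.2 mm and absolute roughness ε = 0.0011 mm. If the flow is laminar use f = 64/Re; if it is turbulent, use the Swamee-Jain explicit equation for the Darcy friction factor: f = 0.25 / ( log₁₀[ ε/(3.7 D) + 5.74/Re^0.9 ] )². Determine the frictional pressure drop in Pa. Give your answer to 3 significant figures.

Reynolds number Re = ρVD/μ = 845 · 0.333 · 0.0332 / 0.00678 = 1378.
Re < 2300 → laminar flow, so f = 64/Re = 64/1378 = 0.04645 (the turbulent correlation is not needed).
Darcy-Weisbach: ΔP = f(L/D)(ρV²/2) = 0.04645·(1430/0.0332)·(845·0.333²/2) = 0.04645·4.307e+04·46.85 = 9.373e+04 Pa.

ΔP ≈ 93700 Pa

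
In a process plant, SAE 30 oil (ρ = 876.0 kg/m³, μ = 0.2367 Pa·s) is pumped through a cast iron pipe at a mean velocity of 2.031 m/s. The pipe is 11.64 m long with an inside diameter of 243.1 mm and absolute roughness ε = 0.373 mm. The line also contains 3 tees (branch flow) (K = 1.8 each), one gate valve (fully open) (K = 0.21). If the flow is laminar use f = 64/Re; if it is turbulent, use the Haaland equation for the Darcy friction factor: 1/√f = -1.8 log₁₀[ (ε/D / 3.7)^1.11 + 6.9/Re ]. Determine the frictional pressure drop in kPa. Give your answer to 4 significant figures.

Reynolds number Re = ρVD/μ = 876 · 2.031 · 0.2431 / 0.237 = 1827.
Re < 2300 → laminar flow, so f = 64/Re = 64/1827 = 0.03503 (the turbulent correlation is not needed).
Total minor-loss coefficient ΣK = 3·1.8 + 1·0.21 = 5.61.
ΔP = [f·L/D + ΣK]·(ρV²/2) = [0.03503·11.64/0.2431 + 5.61]·(876·2.031²/2) = [1.677 + 5.61]·1807 = 1.317e+04 Pa.
ΔP = 1.317e+04 Pa = 13.17 kPa.

ΔP ≈ 13.17 kPa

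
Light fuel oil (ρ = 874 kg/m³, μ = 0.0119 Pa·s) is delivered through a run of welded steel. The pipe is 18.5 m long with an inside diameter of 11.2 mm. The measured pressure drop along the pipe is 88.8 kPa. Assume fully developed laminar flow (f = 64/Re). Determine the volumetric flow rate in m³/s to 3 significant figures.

For laminar flow, f = 64/Re with Re = ρVD/μ, so Darcy-Weisbach reduces to ΔP = 32μLV/D². Solving for V: V = ΔP·D²/(32μL) = 8.88e+04·(0.0112)²/(32·0.0119·18.5) = 1.581 m/s.
Check: Re = ρVD/μ = 874·1.581·0.0112/0.0119 = 1301 < 2300, so the laminar assumption holds.
Q = V·A = 1.581·(π/4·0.0112²) = 0.0001558 m³/s = 1.56×10^-4 m³/s.

Q ≈ 1.56×10^-4 m³/s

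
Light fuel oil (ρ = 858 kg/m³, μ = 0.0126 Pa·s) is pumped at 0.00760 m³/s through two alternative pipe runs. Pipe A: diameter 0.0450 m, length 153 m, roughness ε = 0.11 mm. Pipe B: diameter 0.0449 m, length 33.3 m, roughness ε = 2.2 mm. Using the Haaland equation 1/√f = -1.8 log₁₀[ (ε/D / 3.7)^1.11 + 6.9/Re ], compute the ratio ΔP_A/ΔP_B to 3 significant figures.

Pipe A: V = Q/A = 0.0076/0.00159 = 4.779 m/s; Re = 1.464e+04; ε/D = 0.00244; Haaland → f = 0.0318; ΔP_A = f(L/D)(ρV²/2) = 1.059e+06 Pa.
Pipe B: V = Q/A = 0.0076/0.001583 = 4.8 m/s; Re = 1.468e+04; ε/D = 0.049; Haaland → f = 0.0727; ΔP_B = f(L/D)(ρV²/2) = 5.329e+05 Pa.
ΔP_A/ΔP_B = 1.059e+06/5.329e+05 = 1.99.

ΔP_A/ΔP_B ≈ 1.99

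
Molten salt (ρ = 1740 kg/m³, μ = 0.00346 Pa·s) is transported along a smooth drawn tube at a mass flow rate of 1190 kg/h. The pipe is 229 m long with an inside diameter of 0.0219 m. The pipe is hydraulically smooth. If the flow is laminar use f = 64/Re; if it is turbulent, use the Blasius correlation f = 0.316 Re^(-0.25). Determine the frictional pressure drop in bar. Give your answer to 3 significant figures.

ΔP ≈ 0.847 bar

ṁ = 1190 kg/h = 1190/3600 = 0.3306 kg/s.
A = πD²/4 = π(0.0219)²/4 = 0.0003767 m²; mean velocity V = ṁ/(ρA) = 0.3306/(1740 · 0.0003767) = 0.5043 m/s.
Reynolds number Re = ρVD/μ = 1740 · 0.5043 · 0.0219 / 0.00346 = 5554.
Re > 4000 → turbulent. Smooth-pipe (Blasius): f = 0.316 Re^(-0.25) = 0.316/(5554)^0.25 = 0.0366.
Darcy-Weisbach: ΔP = f(L/D)(ρV²/2) = 0.0366·(229/0.0219)·(1740·0.5043²/2) = 0.0366·1.046e+04·221.3 = 8.47e+04 Pa.
ΔP = 8.47e+04 Pa = 0.847 bar.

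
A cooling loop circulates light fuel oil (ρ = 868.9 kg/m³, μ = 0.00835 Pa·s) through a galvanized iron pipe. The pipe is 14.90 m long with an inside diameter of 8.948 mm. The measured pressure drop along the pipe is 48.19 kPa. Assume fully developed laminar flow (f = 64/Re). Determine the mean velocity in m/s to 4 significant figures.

For laminar flow, f = 64/Re with Re = ρVD/μ, so Darcy-Weisbach reduces to ΔP = 32μLV/D². Solving for V: V = ΔP·D²/(32μL) = 4.819e+04·(0.008948)²/(32·0.00835·14.9) = 0.9691 m/s.
Check: Re = ρVD/μ = 868.9·0.9691·0.008948/0.00835 = 902.4 < 2300, so the laminar assumption holds.

V ≈ 0.9691 m/s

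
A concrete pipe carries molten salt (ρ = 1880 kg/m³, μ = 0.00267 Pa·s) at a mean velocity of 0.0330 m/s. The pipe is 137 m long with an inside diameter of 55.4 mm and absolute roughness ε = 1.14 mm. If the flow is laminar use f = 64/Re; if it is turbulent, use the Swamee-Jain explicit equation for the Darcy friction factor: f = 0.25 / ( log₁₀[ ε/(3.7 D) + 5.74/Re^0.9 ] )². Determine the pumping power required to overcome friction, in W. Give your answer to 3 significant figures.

Reynolds number Re = ρVD/μ = 1880 · 0.033 · 0.0554 / 0.00267 = 1287.
Re < 2300 → laminar flow, so f = 64/Re = 64/1287 = 0.04972 (the turbulent correlation is not needed).
Darcy-Weisbach: ΔP = f(L/D)(ρV²/2) = 0.04972·(137/0.0554)·(1880·0.033²/2) = 0.04972·2473·1.024 = 125.9 Pa.
Q = V·A = 0.033·0.002411 = 7.955e-05 m³/s.
Pumping power P = QΔP = 7.955e-05·125.9 = 0.01001 W = 0.0100 W.

P ≈ 0.0100 W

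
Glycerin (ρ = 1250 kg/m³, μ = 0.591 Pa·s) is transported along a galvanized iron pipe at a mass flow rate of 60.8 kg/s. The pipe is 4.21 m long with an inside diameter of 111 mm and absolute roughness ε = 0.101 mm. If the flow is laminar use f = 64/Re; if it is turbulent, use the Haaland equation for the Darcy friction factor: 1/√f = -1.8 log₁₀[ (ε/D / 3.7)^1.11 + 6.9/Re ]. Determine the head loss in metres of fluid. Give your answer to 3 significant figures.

h_f ≈ 2.65 m

A = πD²/4 = π(0.111)²/4 = 0.009677 m²; mean velocity V = ṁ/(ρA) = 60.8/(1250 · 0.009677) = 5.026 m/s.
Reynolds number Re = ρVD/μ = 1250 · 5.026 · 0.111 / 0.591 = 1180.
Re < 2300 → laminar flow, so f = 64/Re = 64/1180 = 0.05423 (the turbulent correlation is not needed).
Darcy-Weisbach: ΔP = f(L/D)(ρV²/2) = 0.05423·(4.21/0.111)·(1250·5.026²/2) = 0.05423·37.93·1.579e+04 = 3.248e+04 Pa.
Head loss h_f = ΔP/(ρg) = 3.248e+04/(1250·9.81) = 2.65 m.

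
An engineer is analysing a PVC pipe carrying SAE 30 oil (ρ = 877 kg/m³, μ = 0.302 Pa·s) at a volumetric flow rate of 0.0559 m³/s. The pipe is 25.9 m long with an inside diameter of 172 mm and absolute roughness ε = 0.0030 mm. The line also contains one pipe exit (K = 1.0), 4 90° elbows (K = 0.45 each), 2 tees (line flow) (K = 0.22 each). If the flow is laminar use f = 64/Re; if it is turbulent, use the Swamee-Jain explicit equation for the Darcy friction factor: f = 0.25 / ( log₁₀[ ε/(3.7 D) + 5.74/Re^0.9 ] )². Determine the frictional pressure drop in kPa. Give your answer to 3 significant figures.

Cross-sectional area A = πD²/4 = π(0.172)²/4 = 0.02324 m²; mean velocity V = Q/A = 0.0559/0.02324 = 2.406 m/s.
Reynolds number Re = ρVD/μ = 877 · 2.406 · 0.172 / 0.302 = 1202.
Re < 2300 → laminar flow, so f = 64/Re = 64/1202 = 0.05326 (the turbulent correlation is not needed).
Total minor-loss coefficient ΣK = 1·1 + 4·0.45 + 2·0.22 = 3.24.
ΔP = [f·L/D + ΣK]·(ρV²/2) = [0.05326·25.9/0.172 + 3.24]·(877·2.406²/2) = [8.02 + 3.24]·2538 = 2.858e+04 Pa.
ΔP = 2.858e+04 Pa = 28.6 kPa.

ΔP ≈ 28.6 kPa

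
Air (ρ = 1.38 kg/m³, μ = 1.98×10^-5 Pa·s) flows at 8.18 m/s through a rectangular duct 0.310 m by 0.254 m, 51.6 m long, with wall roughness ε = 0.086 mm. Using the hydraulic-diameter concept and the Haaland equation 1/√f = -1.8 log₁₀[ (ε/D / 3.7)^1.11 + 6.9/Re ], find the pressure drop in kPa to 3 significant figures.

Hydraulic diameter D_h = 4A/P = 4·(0.31·0.254)/(2·(0.31+0.254)) = 0.315/1.128 = 0.2792 m.
Re = ρVD_h/μ = 1.38·8.18·0.2792/1.98e-05 = 1.592e+05.
ε/D_h = 8.6e-05/0.2792 = 0.000308; Haaland gives 1/√f = -1.8 log₁₀[2.96e-05+4.33e-05] = 7.446, so f = 0.01803.
ΔP = f(L/D_h)(ρV²/2) = 0.01803·51.6/0.2792·46.17 = 153.9 Pa.
ΔP = 0.154 kPa.

ΔP ≈ 0.154 kPa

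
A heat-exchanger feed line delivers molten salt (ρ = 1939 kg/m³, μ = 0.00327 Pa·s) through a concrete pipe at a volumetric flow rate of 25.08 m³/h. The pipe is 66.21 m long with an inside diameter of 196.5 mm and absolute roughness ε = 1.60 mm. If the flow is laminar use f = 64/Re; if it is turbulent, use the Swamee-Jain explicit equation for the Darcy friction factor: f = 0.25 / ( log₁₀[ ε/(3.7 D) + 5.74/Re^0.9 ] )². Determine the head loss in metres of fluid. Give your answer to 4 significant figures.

h_f ≈ 0.03475 m

Q = 25.08 m³/h = 25.08/3600 = 0.006967 m³/s.
Cross-sectional area A = πD²/4 = π(0.1965)²/4 = 0.03033 m²; mean velocity V = Q/A = 0.006967/0.03033 = 0.2297 m/s.
Reynolds number Re = ρVD/μ = 1939 · 0.2297 · 0.1965 / 0.00327 = 2.677e+04.
Re > 4000 → turbulent. Relative roughness ε/D = 0.0016/0.1965 = 0.00814. Swamee-Jain: f = 0.25/(log₁₀[0.00814/3.7 + 5.74/2.677e+04^0.9])² = 0.25/(log₁₀[0.0022 + 0.000594])² = 0.25/(-2.554)² = 0.03834.
Darcy-Weisbach: ΔP = f(L/D)(ρV²/2) = 0.03834·(66.21/0.1965)·(1939·0.2297²/2) = 0.03834·336.9·51.16 = 660.9 Pa.
Head loss h_f = ΔP/(ρg) = 660.9/(1939·9.81) = 0.03475 m.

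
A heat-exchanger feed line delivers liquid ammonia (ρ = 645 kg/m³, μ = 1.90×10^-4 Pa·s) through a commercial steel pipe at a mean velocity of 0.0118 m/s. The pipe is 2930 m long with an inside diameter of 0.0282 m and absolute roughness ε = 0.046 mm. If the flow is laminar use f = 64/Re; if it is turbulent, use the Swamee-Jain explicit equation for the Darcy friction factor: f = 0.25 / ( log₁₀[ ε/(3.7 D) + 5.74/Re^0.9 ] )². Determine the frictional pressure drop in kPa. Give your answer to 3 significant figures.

Reynolds number Re = ρVD/μ = 645 · 0.0118 · 0.0282 / 0.00019 = 1130.
Re < 2300 → laminar flow, so f = 64/Re = 64/1130 = 0.05666 (the turbulent correlation is not needed).
Darcy-Weisbach: ΔP = f(L/D)(ρV²/2) = 0.05666·(2930/0.0282)·(645·0.0118²/2) = 0.05666·1.039e+05·0.0449 = 264.3 Pa.
ΔP = 264.3 Pa = 0.264 kPa.

ΔP ≈ 0.264 kPa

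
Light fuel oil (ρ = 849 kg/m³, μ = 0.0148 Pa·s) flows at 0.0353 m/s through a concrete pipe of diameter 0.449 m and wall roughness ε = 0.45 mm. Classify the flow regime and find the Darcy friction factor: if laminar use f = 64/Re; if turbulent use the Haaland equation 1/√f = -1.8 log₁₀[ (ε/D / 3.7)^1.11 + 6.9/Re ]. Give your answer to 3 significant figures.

Re = ρVD/μ = 849·0.0353·0.449/0.0148 = 909.2.
Re < 2300 → laminar, so f = 64/Re = 0.07039 (roughness is irrelevant in laminar flow).

f ≈ 0.0704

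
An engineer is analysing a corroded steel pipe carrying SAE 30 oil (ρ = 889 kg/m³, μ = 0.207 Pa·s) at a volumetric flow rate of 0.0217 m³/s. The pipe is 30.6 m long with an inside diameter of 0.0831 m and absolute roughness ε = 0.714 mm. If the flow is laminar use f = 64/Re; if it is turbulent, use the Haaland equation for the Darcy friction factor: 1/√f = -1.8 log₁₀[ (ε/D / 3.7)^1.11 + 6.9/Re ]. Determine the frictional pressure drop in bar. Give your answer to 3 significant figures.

ΔP ≈ 1.17 bar

Cross-sectional area A = πD²/4 = π(0.0831)²/4 = 0.005424 m²; mean velocity V = Q/A = 0.0217/0.005424 = 4.001 m/s.
Reynolds number Re = ρVD/μ = 889 · 4.001 · 0.0831 / 0.207 = 1428.
Re < 2300 → laminar flow, so f = 64/Re = 64/1428 = 0.04482 (the turbulent correlation is not needed).
Darcy-Weisbach: ΔP = f(L/D)(ρV²/2) = 0.04482·(30.6/0.0831)·(889·4.001²/2) = 0.04482·368.2·7116 = 1.174e+05 Pa.
ΔP = 1.174e+05 Pa = 1.17 bar.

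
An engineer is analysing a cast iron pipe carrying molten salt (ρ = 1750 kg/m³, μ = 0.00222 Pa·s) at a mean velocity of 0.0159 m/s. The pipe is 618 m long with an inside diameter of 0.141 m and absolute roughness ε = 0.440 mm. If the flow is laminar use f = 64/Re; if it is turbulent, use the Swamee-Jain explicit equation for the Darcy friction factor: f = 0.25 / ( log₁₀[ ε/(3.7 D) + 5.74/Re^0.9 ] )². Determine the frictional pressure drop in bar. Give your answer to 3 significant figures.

Reynolds number Re = ρVD/μ = 1750 · 0.0159 · 0.141 / 0.00222 = 1767.
Re < 2300 → laminar flow, so f = 64/Re = 64/1767 = 0.03621 (the turbulent correlation is not needed).
Darcy-Weisbach: ΔP = f(L/D)(ρV²/2) = 0.03621·(618/0.141)·(1750·0.0159²/2) = 0.03621·4383·0.2212 = 35.11 Pa.
ΔP = 35.11 Pa = 3.51×10^-4 bar.

ΔP ≈ 3.51×10^-4 bar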